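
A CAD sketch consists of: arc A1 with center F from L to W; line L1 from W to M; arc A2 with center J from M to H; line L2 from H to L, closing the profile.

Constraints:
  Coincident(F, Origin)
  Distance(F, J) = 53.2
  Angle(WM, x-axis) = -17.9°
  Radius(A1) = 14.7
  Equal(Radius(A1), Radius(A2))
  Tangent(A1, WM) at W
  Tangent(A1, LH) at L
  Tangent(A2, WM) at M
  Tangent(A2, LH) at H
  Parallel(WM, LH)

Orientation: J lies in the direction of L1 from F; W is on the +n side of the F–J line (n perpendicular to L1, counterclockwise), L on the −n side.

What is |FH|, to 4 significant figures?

55.19

The slot axis is L1's direction at -17.9°, so u = (cos -17.9°, sin -17.9°) = (0.9516, -0.3074) and n = (−sin -17.9°, cos -17.9°) = (0.3074, 0.9516). F is at the origin and J lies 53.2 along u from F, so J = 53.2·u = (50.62, -16.35). Tangency of A1 to both parallel lines with radius 14.7 puts W and L at F ± 14.7·n: W = (4.518, 13.99), L = (-4.518, -13.99). Equal radii place M and H the same way about J: M = J + 14.7·n = (55.14, -2.363), H = J − 14.7·n = (46.11, -30.34). Then |FH| = |H − F| = 55.19.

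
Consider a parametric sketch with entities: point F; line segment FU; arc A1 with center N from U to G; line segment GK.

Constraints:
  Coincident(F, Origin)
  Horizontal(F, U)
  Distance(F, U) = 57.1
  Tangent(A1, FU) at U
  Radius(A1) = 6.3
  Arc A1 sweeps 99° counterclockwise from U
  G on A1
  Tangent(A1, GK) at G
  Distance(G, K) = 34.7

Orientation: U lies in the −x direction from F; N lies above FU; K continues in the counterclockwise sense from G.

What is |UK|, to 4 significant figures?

41.57

F is at the origin; F and U share the same y with |FU| = 57.1 and U on the −x side, so U = (-57.10, 0.000). The tangent condition forces NU to be normal to FU, so N = U + (0, 6.3) = (-57.10, 6.300). On A1, U sits at bearing -90° from N; a 99° counterclockwise sweep puts G at bearing 9°, so G = N + 6.3·(cos 9°, sin 9°) = (-50.88, 7.286). Since A1 is tangent to GK there, NG ⟂ GK, so GK runs along (−sin 9°, cos 9°); with |GK| = 34.7, K = (-56.31, 41.56). Then |UK| = |K − U| = 41.57.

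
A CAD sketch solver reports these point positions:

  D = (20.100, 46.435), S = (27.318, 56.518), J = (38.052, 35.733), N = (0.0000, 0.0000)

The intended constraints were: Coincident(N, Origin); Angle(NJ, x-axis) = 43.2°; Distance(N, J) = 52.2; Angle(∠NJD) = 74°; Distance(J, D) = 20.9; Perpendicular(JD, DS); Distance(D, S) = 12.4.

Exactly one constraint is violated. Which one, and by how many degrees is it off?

Perpendicular(JD, DS) — off by 4.80°.

N = (0.00, 0.00) ✓; NJ at 43.20° ✓; |NJ| = 52.20 ✓; ∠NJD = 74.00° ✓; |JD| = 20.90 ✓; ∠(JD, DS) = 94.80° ✗; |DS| = 12.40 ✓.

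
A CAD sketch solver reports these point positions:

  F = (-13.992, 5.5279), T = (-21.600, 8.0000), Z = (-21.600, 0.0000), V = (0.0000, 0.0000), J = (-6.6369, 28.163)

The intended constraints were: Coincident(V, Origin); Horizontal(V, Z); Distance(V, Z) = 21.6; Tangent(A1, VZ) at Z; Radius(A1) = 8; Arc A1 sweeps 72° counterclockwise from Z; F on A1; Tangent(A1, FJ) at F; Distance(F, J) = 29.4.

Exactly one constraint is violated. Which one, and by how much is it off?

Distance(F, J) = 29.4 — off by 5.60.

V = (0.00, 0.00) ✓; V.y = 0.00, Z.y = 0.00 ✓; |VZ| = 21.60 ✓; ∠(TZ, ZV) = 90.00° ✓; |TZ| = 8.000 ✓; bearing(T→F) − bearing(T→Z) = 72.00° ✓; |TF| = 8.000 ✓; ∠(TF, FJ) = 90.00° ✓; |FJ| = 23.80 ✗.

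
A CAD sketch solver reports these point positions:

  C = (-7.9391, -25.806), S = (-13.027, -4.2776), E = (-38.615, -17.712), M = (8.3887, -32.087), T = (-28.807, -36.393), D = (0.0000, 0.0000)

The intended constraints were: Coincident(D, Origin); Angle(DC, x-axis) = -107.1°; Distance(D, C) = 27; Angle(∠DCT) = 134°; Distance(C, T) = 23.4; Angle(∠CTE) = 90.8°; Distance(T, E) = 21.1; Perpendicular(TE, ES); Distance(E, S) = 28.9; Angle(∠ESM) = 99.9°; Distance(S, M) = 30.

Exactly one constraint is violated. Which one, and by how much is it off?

Distance(S, M) = 30 — off by 5.10.

D = (0.00, 0.00) ✓; DC at -107.1° ✓; |DC| = 27.00 ✓; ∠DCT = 134.0° ✓; |CT| = 23.40 ✓; ∠CTE = 90.80° ✓; |TE| = 21.10 ✓; ∠(TE, ES) = 90.00° ✓; |ES| = 28.90 ✓; ∠ESM = 99.90° ✓; |SM| = 35.10 ✗.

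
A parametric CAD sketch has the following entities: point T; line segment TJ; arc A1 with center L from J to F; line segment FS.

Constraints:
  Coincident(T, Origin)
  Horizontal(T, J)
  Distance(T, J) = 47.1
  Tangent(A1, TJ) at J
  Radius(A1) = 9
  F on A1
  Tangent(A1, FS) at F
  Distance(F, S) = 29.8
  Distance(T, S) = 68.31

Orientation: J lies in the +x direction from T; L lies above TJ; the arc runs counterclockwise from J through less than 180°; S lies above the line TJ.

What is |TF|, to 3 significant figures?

56.8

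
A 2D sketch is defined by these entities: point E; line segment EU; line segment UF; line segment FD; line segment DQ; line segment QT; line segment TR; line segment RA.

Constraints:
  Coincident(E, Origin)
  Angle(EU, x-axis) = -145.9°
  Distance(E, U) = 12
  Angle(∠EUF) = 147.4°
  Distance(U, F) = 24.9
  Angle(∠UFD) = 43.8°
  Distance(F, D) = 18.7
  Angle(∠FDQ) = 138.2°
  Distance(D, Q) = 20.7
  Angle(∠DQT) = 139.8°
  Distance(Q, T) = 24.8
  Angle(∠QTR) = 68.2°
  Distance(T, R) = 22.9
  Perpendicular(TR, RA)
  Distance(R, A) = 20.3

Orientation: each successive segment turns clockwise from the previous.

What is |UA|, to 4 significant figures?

4.620

E is at the origin; EU runs at -145.9° with length 12.0, so U = (-9.937, -6.728). ∠EUF = 147.4° gives UF at -178.5° from the x-axis; with |UF| = 24.9, F = (-34.83, -7.379). ∠UFD = 43.8° gives FD at 45.30° from the x-axis; with |FD| = 18.7, D = (-21.67, 5.912). ∠FDQ = 138.2° gives DQ at 3.500° from the x-axis; with |DQ| = 20.7, Q = (-1.013, 7.176). ∠DQT = 139.8° gives QT at -36.70° from the x-axis; with |QT| = 24.8, T = (18.87, -7.645). ∠QTR = 68.2° gives TR at -148.5° from the x-axis; with |TR| = 22.9, R = (-0.6547, -19.61). The perpendicularity gives RA at right angles to TR, so RA runs at 121.5°; with |RA| = 20.3, A = (-11.26, -2.302). Then |UA| = |A − U| = 4.620.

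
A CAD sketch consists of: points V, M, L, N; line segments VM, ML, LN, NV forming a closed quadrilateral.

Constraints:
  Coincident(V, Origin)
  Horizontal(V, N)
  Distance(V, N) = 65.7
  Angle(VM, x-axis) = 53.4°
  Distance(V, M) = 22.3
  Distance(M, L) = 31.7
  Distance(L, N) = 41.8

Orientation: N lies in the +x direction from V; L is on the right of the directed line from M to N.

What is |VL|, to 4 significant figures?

27.89

Checks: |ML| = 31.70 ✓; |LN| = 41.80 ✓.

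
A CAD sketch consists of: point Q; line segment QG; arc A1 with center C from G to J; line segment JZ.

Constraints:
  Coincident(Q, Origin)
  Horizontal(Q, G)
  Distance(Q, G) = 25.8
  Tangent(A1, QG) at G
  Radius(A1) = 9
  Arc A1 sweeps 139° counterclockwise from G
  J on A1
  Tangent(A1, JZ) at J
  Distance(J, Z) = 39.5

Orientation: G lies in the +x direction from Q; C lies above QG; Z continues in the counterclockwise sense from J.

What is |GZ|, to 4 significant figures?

48.07

Q is at the origin; Q and G share the same y with |QG| = 25.8 and G on the +x side, so G = (25.80, 0.000). A1 meets QG tangentially, so CG is at right angles to QG, so C = G + (0, 9) = (25.80, 9.000). On A1, G sits at bearing -90° from C; a 139° counterclockwise sweep puts J at bearing 49°, so J = C + 9.0·(cos 49°, sin 49°) = (31.70, 15.79). The tangent condition forces CJ to be normal to JZ, so JZ runs along (−sin 49°, cos 49°); with |JZ| = 39.5, Z = (1.894, 41.71). Then |GZ| = |Z − G| = 48.07.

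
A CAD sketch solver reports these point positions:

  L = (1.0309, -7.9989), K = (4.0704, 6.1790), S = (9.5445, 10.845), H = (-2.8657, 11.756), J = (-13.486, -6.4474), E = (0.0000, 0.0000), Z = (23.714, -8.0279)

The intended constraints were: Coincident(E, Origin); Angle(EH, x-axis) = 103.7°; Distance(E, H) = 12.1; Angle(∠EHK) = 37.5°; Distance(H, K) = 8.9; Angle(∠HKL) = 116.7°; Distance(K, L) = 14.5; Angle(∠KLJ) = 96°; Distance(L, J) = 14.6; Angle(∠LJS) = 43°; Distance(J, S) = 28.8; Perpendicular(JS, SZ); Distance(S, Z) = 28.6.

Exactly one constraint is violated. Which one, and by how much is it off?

Distance(S, Z) = 28.6 — off by 5.00.

E = (0.00, 0.00) ✓; EH at 103.7° ✓; |EH| = 12.10 ✓; ∠EHK = 37.50° ✓; |HK| = 8.900 ✓; ∠HKL = 116.7° ✓; |KL| = 14.50 ✓; ∠KLJ = 96.00° ✓; |LJ| = 14.60 ✓; ∠LJS = 43.00° ✓; |JS| = 28.80 ✓; ∠(JS, SZ) = 90.00° ✓; |SZ| = 23.60 ✗.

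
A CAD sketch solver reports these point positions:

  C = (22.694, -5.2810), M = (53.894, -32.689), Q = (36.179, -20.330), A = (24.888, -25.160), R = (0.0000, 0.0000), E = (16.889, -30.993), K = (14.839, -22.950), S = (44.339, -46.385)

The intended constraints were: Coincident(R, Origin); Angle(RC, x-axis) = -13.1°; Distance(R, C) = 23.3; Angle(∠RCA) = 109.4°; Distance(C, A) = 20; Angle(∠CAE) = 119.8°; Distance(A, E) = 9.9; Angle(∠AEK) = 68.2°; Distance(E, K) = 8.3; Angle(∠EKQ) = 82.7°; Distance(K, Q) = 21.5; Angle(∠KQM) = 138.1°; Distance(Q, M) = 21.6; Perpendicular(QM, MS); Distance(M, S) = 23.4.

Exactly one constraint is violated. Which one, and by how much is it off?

Distance(M, S) = 23.4 — off by 6.70.

R = (0.00, 0.00) ✓; RC at -13.10° ✓; |RC| = 23.30 ✓; ∠RCA = 109.4° ✓; |CA| = 20.00 ✓; ∠CAE = 119.8° ✓; |AE| = 9.900 ✓; ∠AEK = 68.20° ✓; |EK| = 8.300 ✓; ∠EKQ = 82.70° ✓; |KQ| = 21.50 ✓; ∠KQM = 138.1° ✓; |QM| = 21.60 ✓; ∠(QM, MS) = 90.00° ✓; |MS| = 16.70 ✗.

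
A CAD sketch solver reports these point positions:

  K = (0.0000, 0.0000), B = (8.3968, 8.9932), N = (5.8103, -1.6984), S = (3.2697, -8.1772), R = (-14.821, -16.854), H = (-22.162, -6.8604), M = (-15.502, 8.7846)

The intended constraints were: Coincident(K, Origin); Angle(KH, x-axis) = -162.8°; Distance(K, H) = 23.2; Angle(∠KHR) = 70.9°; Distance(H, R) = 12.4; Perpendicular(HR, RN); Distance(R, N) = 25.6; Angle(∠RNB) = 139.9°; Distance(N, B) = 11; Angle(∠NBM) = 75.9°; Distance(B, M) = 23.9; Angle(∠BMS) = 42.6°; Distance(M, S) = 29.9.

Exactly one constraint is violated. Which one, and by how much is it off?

Distance(M, S) = 29.9 — off by 4.60.

K = (0.00, 0.00) ✓; KH at -162.8° ✓; |KH| = 23.20 ✓; ∠KHR = 70.90° ✓; |HR| = 12.40 ✓; ∠(HR, RN) = 90.00° ✓; |RN| = 25.60 ✓; ∠RNB = 139.9° ✓; |NB| = 11.00 ✓; ∠NBM = 75.90° ✓; |BM| = 23.90 ✓; ∠BMS = 42.60° ✓; |MS| = 25.30 ✗.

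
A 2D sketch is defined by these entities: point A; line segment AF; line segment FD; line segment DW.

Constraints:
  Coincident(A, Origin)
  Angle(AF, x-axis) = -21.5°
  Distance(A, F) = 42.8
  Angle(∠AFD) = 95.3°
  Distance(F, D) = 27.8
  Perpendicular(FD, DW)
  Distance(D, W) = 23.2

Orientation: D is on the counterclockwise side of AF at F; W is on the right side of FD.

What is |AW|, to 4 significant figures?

73.08

A is at the origin; AF runs at -21.5° with length 42.8, so F = 42.8·(cos -21.5°, sin -21.5°) = (39.82, -15.69). ∠AFD = 95.3°, so FD runs at -21.5° + (180° − 95.3°) = 63.20° from the x-axis; with |FD| = 27.8, D = F + 27.8·(cos 63.20°, sin 63.20°) = (52.36, 9.128). The perpendicularity gives DW at right angles to FD; with |DW| = 23.2 on the right of FD, W = D + 23.2·(0.8926, -0.4509) = (73.06, -1.333). Then |AW| = |W − A| = 73.08.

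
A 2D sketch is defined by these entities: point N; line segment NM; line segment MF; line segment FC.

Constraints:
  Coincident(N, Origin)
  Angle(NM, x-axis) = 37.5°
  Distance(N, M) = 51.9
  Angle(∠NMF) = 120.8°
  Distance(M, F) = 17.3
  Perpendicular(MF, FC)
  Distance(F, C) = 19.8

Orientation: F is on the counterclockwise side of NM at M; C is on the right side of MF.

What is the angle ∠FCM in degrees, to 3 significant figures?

41.1°

N is at the origin; NM runs at 37.5° with length 51.9, so M = 51.9·(cos 37.5°, sin 37.5°) = (41.2, 31.6). ∠NMF = 120.8°, so MF runs at 37.5° + (180° − 120.8°) = 96.7° from the x-axis; with |MF| = 17.3, F = M + 17.3·(cos 96.7°, sin 96.7°) = (39.2, 48.8). The perpendicularity gives FC at right angles to MF; with |FC| = 19.8 on the right of MF, C = F + 19.8·(0.993, 0.117) = (58.8, 51.1). Then cos ∠FCM = CF·CM / (|CF||CM|), giving 41.1°.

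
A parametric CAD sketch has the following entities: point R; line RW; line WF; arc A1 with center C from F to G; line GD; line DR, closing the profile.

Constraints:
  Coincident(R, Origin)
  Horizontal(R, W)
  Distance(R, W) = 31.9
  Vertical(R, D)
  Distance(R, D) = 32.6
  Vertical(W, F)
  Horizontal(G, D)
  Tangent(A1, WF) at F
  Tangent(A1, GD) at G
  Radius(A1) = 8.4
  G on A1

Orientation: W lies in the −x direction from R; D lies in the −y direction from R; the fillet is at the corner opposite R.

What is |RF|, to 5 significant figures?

40.041

R is at the origin; RW is horizontal with |RW| = 31.9 and W on the −x side, so W = (-31.900, 0.0000). R and D share the same x with |RD| = 32.6 and D on the −y side, so D = (0.0000, -32.600). The virtual corner opposite R is at (-31.900, -32.600). A1 meets WF tangentially, so CF is at right angles to WF and A1 meets GD tangentially, so CG is at right angles to GD, with radius 8.4, so the center C sits 8.4 in from both sides at C = (-23.500, -24.200). That places the tangent points at F = (-31.900, -24.200) on WF and G = (-23.500, -32.600) on GD. Then |RF| = |F − R| = 40.041.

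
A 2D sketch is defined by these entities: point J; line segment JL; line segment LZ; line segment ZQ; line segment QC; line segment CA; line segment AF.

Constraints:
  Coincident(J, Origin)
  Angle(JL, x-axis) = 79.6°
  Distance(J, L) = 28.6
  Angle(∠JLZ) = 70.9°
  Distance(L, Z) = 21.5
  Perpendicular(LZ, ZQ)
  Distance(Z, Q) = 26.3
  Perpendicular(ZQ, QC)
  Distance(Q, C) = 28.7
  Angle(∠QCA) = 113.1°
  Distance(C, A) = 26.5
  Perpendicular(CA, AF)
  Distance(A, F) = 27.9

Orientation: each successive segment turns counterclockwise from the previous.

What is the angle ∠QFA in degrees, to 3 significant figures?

87.7°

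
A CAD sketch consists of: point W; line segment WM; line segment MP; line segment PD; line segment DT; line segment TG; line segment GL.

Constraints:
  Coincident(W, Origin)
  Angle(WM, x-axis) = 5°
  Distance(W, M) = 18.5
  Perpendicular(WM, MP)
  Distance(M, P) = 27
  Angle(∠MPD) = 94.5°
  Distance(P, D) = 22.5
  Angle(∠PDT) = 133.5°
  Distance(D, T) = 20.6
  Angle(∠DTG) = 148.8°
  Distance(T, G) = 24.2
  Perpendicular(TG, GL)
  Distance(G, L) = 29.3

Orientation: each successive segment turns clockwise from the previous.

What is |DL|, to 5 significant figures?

45.782

W is at the origin; WM runs at 5.0° with length 18.5, so M = (18.430, 1.6124). WM is perpendicular to MP, so MP runs at -85.000°; with |MP| = 27.0, P = (20.783, -25.285). ∠MPD = 94.5° gives PD at -170.50° from the x-axis; with |PD| = 22.5, D = (-1.4086, -28.998). ∠PDT = 133.5° gives DT at 143.00° from the x-axis; with |DT| = 20.6, T = (-17.861, -16.601). ∠DTG = 148.8° gives TG at 111.80° from the x-axis; with |TG| = 24.2, G = (-26.848, 5.8683). The perpendicularity gives GL at right angles to TG, so GL runs at 21.800°; with |GL| = 29.3, L = (0.35702, 16.749). Then |DL| = |L − D| = 45.782.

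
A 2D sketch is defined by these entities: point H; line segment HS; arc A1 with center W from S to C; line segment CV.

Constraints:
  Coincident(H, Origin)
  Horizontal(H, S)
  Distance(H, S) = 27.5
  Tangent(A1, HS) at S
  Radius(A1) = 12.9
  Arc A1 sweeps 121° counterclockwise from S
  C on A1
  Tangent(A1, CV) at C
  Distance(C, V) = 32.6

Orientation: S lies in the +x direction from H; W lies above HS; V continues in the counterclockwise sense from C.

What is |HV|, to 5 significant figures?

52.239

On A1, S sits at bearing -90° from W; a 121° counterclockwise sweep puts C at bearing 31°, so C = W + 12.9·(cos 31°, sin 31°) = (38.557, 19.544). Tangency of A1 to CV means the radius WC is perpendicular to CV, so CV runs along (−sin 31°, cos 31°); with |CV| = 32.6, V = (21.767, 47.488). Then |HV| = |V − H| = 52.239.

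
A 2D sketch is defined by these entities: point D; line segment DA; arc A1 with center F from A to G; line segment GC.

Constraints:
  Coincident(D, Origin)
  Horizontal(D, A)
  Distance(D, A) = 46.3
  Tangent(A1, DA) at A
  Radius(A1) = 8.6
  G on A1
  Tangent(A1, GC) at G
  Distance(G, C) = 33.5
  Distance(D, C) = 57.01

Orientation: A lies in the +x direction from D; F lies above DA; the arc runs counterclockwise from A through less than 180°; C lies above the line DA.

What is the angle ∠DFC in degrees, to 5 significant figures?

87.119°

D is at the origin; D and A share the same y with |DA| = 46.3 and A on the +x side, so A = (46.300, 0.0000). A1 meets DA tangentially, so FA is at right angles to DA, so F = A + (0, 8.6) = (46.300, 8.6000). Since FG ⟂ GC (tangency), |FC| = √(8.6² + 33.5²) = 34.586 regardless of where G sits on A1. So C lies on both circle(D, 57.01) and circle(F, 34.586); the above-DA intersection is C = (38.283, 42.244). G is the foot of the tangent from C: G = (53.907, 12.611).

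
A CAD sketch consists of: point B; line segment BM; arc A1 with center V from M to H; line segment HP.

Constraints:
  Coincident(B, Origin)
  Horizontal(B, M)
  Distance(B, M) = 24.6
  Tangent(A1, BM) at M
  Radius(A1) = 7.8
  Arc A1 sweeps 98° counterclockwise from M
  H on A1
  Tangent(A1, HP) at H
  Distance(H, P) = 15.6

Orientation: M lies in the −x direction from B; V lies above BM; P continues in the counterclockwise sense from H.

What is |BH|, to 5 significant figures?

19.072

The tangent condition forces VM to be normal to BM, so V = M + (0, 7.8) = (-24.600, 7.8000). On A1, M sits at bearing -90° from V; a 98° counterclockwise sweep puts H at bearing 8°, so H = V + 7.8·(cos 8°, sin 8°) = (-16.876, 8.8856). Then |BH| = |H − B| = 19.072.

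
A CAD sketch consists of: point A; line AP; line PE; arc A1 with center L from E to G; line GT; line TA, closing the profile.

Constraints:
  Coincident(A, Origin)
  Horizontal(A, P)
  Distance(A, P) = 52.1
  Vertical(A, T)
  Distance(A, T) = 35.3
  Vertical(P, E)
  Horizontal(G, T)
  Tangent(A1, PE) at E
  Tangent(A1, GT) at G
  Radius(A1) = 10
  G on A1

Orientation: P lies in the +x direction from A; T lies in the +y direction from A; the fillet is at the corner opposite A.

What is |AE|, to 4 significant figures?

57.92

A is at the origin; AP is horizontal with |AP| = 52.1 and P on the +x side, so P = (52.10, 0.000). A and T share the same x with |AT| = 35.3 and T on the +y side, so T = (0.000, 35.30). The virtual corner opposite A is at (52.10, 35.30). The tangent condition forces LE to be normal to PE and A1 meets GT tangentially, so LG is at right angles to GT, with radius 10.0, so the center L sits 10.0 in from both sides at L = (42.10, 25.30). That places the tangent points at E = (52.10, 25.30) on PE and G = (42.10, 35.30) on GT. Then |AE| = |E − A| = 57.92.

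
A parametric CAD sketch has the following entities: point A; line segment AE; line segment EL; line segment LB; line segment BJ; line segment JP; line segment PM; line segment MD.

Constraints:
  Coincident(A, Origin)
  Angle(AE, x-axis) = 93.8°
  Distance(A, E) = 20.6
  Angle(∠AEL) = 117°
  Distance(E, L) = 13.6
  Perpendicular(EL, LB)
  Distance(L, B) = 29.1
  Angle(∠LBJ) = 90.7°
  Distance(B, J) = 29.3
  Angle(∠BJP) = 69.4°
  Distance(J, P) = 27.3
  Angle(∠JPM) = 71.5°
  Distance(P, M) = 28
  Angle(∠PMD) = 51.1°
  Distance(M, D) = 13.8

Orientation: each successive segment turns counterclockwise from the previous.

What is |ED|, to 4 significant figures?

24.30

∠JPM = 71.5° gives PM at -164.8° from the x-axis; with |PM| = 28.0, M = (-23.99, 7.208). ∠PMD = 51.1° gives MD at -35.90° from the x-axis; with |MD| = 13.8, D = (-12.81, -0.8837). Then |ED| = |D − E| = 24.30.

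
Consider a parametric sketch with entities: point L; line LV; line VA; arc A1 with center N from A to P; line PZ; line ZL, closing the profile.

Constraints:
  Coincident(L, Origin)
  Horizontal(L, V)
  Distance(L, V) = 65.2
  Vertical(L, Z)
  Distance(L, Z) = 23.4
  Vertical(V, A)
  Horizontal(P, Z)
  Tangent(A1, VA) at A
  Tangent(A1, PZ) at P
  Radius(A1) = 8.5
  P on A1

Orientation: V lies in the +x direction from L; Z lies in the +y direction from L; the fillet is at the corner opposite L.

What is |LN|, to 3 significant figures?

58.6

L is at the origin; L and V share the same y with |LV| = 65.2 and V on the +x side, so V = (65.2, 0.00). L and Z share the same x with |LZ| = 23.4 and Z on the +y side, so Z = (0.00, 23.4). The virtual corner opposite L is at (65.2, 23.4). Tangency of A1 to VA means the radius NA is perpendicular to VA and A1 meets PZ tangentially, so NP is at right angles to PZ, with radius 8.5, so the center N sits 8.5 in from both sides at N = (56.7, 14.9). Then |LN| = |N − L| = 58.6.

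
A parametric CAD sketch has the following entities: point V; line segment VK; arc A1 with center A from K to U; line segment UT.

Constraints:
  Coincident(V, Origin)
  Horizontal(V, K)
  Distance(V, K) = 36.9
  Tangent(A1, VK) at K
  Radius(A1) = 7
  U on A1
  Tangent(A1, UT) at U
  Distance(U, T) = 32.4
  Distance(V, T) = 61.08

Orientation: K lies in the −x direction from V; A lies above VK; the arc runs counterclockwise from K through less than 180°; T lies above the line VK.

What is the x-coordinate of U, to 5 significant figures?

-30.889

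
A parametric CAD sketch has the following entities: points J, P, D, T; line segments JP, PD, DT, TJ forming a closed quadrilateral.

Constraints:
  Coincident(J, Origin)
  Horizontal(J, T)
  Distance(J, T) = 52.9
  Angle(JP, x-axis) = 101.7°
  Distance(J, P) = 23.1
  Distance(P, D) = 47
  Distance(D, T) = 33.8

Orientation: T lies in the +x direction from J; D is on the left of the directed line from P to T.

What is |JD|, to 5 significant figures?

52.206

J is at the origin; J and T share the same y with |JT| = 52.9 and T in +x, so T = (52.9, 0). JP runs at 101.7° with |JP| = 23.1, so P = (-4.6844, 22.620). D is determined by |PD| = 47.0 and |DT| = 33.8 together: it lies at the intersection of circle(P, 47.0) and circle(T, 33.8). With |PT| = 61.868, the foot of the radical line on PT is 39.554 from P and the perpendicular offset is √(47.0² − 39.554²) = 25.387. Taking the left-of-PT solution: D = (41.413, 31.788).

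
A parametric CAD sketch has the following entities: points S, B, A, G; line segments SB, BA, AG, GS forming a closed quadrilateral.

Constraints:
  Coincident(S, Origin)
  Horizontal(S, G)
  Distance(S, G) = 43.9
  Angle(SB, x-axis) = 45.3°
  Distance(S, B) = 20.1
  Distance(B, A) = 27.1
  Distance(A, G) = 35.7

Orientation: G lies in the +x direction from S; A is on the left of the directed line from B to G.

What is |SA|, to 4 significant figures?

47.20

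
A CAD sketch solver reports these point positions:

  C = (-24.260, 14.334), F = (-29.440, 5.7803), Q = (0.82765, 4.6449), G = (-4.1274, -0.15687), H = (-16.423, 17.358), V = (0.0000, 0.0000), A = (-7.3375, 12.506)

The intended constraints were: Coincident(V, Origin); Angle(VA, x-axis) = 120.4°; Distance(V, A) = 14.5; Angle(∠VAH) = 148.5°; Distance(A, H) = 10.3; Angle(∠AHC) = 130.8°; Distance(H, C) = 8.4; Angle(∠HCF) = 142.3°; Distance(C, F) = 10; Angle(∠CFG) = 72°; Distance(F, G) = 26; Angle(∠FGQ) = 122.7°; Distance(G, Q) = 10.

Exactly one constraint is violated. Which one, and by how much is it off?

Distance(G, Q) = 10 — off by 3.10.

V = (0.00, 0.00) ✓; VA at 120.4° ✓; |VA| = 14.50 ✓; ∠VAH = 148.5° ✓; |AH| = 10.30 ✓; ∠AHC = 130.8° ✓; |HC| = 8.400 ✓; ∠HCF = 142.3° ✓; |CF| = 10.00 ✓; ∠CFG = 72.00° ✓; |FG| = 26.00 ✓; ∠FGQ = 122.7° ✓; |GQ| = 6.900 ✗.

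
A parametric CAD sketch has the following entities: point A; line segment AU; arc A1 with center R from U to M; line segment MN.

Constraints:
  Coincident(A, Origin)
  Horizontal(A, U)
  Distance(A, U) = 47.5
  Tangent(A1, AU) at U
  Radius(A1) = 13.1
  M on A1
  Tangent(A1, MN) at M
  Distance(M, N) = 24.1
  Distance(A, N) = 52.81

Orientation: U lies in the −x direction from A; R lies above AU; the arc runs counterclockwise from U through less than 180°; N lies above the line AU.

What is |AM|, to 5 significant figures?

37.255

Checks: |RM| = 13.10 ✓; ∠(RM, MN) = 90.00° ✓; |MN| = 24.10 ✓; |AN| = 52.81 ✓.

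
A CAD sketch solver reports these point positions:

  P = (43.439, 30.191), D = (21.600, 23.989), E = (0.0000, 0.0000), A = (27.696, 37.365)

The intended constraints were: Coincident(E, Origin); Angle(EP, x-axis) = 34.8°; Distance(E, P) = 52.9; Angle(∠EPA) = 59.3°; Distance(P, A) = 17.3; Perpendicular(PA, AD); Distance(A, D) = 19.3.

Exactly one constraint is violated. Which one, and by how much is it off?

Distance(A, D) = 19.3 — off by 4.60.

E = (0.00, 0.00) ✓; EP at 34.80° ✓; |EP| = 52.90 ✓; ∠EPA = 59.30° ✓; |PA| = 17.30 ✓; ∠(PA, AD) = 90.00° ✓; |AD| = 14.70 ✗.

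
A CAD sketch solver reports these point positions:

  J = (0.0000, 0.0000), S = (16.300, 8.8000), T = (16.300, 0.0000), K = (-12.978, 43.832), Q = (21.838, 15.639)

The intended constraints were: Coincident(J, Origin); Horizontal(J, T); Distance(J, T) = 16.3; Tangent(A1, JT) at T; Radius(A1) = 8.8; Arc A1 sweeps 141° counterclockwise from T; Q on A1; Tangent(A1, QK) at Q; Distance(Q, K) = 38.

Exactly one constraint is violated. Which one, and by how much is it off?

Distance(Q, K) = 38 — off by 6.80.

J = (0.00, 0.00) ✓; J.y = 0.00, T.y = 0.00 ✓; |JT| = 16.30 ✓; ∠(ST, TJ) = 90.00° ✓; |ST| = 8.800 ✓; bearing(S→Q) − bearing(S→T) = 141.0° ✓; |SQ| = 8.800 ✓; ∠(SQ, QK) = 90.00° ✓; |QK| = 44.80 ✗.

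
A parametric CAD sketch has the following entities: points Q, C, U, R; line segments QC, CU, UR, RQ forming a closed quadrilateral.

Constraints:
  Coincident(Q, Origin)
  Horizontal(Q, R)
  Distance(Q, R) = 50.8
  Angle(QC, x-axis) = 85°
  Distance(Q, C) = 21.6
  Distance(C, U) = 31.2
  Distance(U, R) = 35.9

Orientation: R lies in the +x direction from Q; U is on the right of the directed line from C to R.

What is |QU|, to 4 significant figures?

16.83

Q is at the origin; QR is horizontal with |QR| = 50.8 and R in +x, so R = (50.8, 0). QC runs at 85.0° with |QC| = 21.6, so C = (1.883, 21.52). U is determined by |CU| = 31.2 and |UR| = 35.9 together: it lies at the intersection of circle(C, 31.2) and circle(R, 35.9). With |CR| = 53.44, the foot of the radical line on CR is 23.77 from C and the perpendicular offset is √(31.2² − 23.77²) = 20.21. Taking the right-of-CR solution: U = (15.50, -6.552).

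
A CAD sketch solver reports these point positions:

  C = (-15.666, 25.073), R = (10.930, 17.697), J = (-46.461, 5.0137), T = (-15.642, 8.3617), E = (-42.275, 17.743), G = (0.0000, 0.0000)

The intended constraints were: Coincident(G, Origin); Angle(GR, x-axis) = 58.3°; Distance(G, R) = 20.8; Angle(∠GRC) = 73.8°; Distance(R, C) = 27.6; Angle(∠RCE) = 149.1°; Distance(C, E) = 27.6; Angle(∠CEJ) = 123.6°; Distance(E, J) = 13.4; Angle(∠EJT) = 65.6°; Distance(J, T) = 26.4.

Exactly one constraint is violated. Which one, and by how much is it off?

Distance(J, T) = 26.4 — off by 4.60.

G = (0.00, 0.00) ✓; GR at 58.30° ✓; |GR| = 20.80 ✓; ∠GRC = 73.80° ✓; |RC| = 27.60 ✓; ∠RCE = 149.1° ✓; |CE| = 27.60 ✓; ∠CEJ = 123.6° ✓; |EJ| = 13.40 ✓; ∠EJT = 65.60° ✓; |JT| = 31.00 ✗.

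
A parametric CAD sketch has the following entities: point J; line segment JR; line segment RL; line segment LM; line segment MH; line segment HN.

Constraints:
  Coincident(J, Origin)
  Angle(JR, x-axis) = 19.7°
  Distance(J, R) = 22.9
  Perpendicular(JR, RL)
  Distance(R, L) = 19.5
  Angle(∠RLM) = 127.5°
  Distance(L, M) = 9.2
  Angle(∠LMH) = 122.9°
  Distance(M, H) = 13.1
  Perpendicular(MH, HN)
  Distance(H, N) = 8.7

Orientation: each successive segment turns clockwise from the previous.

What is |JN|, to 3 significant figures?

14.0

J is at the origin; JR runs at 19.7° with length 22.9, so R = (21.6, 7.72). The perpendicularity gives RL at right angles to JR, so RL runs at -70.3°; with |RL| = 19.5, L = (28.1, -10.6). ∠RLM = 127.5° gives LM at -123° from the x-axis; with |LM| = 9.2, M = (23.1, -18.4). ∠LMH = 122.9° gives MH at -180° from the x-axis; with |MH| = 13.1, H = (10.0, -18.4). MH is perpendicular to HN, so HN runs at 90.1°; with |HN| = 8.7, N = (10.0, -9.70). Then |JN| = |N − J| = 14.0.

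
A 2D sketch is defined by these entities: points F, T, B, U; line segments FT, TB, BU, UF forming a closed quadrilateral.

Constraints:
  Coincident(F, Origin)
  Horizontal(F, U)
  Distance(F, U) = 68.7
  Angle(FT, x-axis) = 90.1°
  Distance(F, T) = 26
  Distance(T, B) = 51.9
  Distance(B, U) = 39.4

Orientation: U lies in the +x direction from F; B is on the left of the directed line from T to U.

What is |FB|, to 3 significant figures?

62.0

Checks: |TB| = 51.90 ✓; |BU| = 39.40 ✓.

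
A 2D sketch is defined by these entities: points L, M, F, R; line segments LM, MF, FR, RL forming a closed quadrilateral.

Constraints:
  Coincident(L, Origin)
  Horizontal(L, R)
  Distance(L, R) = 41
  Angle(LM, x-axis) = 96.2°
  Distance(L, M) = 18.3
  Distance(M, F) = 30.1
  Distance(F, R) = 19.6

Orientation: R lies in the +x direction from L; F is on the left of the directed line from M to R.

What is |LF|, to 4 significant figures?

31.49

Checks: |MF| = 30.10 ✓; |FR| = 19.60 ✓.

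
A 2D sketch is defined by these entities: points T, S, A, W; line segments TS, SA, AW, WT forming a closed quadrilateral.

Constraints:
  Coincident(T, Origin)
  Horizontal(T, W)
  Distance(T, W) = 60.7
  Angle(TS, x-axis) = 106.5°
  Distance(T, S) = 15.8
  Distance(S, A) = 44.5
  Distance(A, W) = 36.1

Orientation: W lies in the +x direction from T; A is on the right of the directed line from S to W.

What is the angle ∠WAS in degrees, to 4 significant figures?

111.8°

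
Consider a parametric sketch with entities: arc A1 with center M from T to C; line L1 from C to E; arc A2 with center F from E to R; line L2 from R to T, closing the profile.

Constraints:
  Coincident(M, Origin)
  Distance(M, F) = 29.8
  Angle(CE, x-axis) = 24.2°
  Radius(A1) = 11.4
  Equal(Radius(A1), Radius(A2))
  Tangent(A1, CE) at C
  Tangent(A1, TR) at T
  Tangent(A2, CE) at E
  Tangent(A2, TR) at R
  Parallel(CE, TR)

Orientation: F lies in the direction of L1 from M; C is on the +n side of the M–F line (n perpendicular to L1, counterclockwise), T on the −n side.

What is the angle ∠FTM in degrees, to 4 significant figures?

69.07°

The slot axis is L1's direction at 24.2°, so u = (cos 24.2°, sin 24.2°) = (0.9121, 0.4099) and n = (−sin 24.2°, cos 24.2°) = (-0.4099, 0.9121). M is at the origin and F lies 29.8 along u from M, so F = 29.8·u = (27.18, 12.22). Tangency of A1 to both parallel lines with radius 11.4 puts C and T at M ± 11.4·n: C = (-4.673, 10.40), T = (4.673, -10.40). Then cos ∠FTM = TF·TM / (|TF||TM|), giving 69.07°.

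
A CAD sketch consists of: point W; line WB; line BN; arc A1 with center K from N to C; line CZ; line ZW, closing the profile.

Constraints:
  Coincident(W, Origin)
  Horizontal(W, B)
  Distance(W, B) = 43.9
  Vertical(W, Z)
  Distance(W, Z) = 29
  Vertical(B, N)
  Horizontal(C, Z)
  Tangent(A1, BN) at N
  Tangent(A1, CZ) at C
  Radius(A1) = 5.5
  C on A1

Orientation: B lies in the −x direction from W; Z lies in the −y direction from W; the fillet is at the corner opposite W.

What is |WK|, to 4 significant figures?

45.02

W is at the origin; W and B share the same y with |WB| = 43.9 and B on the −x side, so B = (-43.90, 0.000). W and Z share the same x with |WZ| = 29.0 and Z on the −y side, so Z = (0.000, -29.00). The virtual corner opposite W is at (-43.90, -29.00). The tangent condition forces KN to be normal to BN and since A1 is tangent to CZ there, KC ⟂ CZ, with radius 5.5, so the center K sits 5.5 in from both sides at K = (-38.40, -23.50). Then |WK| = |K − W| = 45.02.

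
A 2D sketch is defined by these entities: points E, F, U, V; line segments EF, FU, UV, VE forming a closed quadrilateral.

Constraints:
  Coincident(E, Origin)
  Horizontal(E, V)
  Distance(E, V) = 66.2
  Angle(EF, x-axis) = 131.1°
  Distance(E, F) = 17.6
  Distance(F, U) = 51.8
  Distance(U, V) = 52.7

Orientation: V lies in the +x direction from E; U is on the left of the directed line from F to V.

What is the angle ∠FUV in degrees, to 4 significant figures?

98.04°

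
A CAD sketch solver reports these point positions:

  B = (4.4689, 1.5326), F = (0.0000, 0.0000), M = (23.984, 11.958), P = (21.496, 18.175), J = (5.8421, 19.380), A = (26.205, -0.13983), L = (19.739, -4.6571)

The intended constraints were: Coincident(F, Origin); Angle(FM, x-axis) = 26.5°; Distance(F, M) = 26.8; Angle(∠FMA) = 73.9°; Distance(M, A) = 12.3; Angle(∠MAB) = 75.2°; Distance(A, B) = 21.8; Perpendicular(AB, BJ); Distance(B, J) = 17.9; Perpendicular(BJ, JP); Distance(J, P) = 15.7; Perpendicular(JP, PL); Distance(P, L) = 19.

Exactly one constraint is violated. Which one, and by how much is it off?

Distance(P, L) = 19 — off by 3.90.

F = (0.00, 0.00) ✓; FM at 26.50° ✓; |FM| = 26.80 ✓; ∠FMA = 73.90° ✓; |MA| = 12.30 ✓; ∠MAB = 75.20° ✓; |AB| = 21.80 ✓; ∠(AB, BJ) = 90.00° ✓; |BJ| = 17.90 ✓; ∠(BJ, JP) = 90.00° ✓; |JP| = 15.70 ✓; ∠(JP, PL) = 90.00° ✓; |PL| = 22.90 ✗.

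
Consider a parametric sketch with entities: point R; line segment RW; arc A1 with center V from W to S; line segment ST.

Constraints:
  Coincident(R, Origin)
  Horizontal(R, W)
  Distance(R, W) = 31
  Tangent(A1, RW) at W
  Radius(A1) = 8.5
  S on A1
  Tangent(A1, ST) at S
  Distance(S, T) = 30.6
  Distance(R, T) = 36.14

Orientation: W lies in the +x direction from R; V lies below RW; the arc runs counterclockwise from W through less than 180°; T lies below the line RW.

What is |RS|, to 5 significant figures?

23.699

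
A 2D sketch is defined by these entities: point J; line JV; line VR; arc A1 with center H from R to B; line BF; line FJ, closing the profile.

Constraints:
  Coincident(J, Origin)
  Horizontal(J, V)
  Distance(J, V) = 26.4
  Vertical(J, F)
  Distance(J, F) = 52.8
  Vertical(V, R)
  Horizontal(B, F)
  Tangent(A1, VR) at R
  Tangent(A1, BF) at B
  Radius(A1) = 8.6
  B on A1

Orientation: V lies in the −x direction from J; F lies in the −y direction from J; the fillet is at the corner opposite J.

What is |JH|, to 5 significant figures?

47.650

J and F share the same x with |JF| = 52.8 and F on the −y side, so F = (0.0000, -52.800). The virtual corner opposite J is at (-26.400, -52.800). Tangency of A1 to VR means the radius HR is perpendicular to VR and since A1 is tangent to BF there, HB ⟂ BF, with radius 8.6, so the center H sits 8.6 in from both sides at H = (-17.800, -44.200). Then |JH| = |H − J| = 47.650.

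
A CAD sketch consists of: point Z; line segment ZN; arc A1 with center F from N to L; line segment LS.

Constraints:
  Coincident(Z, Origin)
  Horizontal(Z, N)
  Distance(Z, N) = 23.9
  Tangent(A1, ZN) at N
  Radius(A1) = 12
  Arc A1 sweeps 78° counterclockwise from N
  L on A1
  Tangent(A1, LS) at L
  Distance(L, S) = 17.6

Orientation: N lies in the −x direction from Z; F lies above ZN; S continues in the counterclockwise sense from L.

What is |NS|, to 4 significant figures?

30.84

On A1, N sits at bearing -90° from F; a 78° counterclockwise sweep puts L at bearing -12°, so L = F + 12.0·(cos -12°, sin -12°) = (-12.16, 9.505). Tangency of A1 to LS means the radius FL is perpendicular to LS, so LS runs along (−sin -12°, cos -12°); with |LS| = 17.6, S = (-8.503, 26.72). Then |NS| = |S − N| = 30.84.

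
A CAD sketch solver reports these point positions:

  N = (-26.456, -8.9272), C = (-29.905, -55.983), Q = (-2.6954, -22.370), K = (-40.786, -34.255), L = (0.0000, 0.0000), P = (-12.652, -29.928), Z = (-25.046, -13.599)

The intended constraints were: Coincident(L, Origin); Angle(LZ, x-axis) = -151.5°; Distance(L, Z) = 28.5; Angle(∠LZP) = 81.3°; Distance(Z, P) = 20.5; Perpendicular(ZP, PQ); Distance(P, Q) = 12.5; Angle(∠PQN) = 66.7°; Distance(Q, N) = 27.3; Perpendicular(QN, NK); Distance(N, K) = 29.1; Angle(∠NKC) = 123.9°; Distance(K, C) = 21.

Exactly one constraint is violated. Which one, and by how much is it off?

Distance(K, C) = 21 — off by 3.30.

L = (0.00, 0.00) ✓; LZ at -151.5° ✓; |LZ| = 28.50 ✓; ∠LZP = 81.30° ✓; |ZP| = 20.50 ✓; ∠(ZP, PQ) = 90.00° ✓; |PQ| = 12.50 ✓; ∠PQN = 66.70° ✓; |QN| = 27.30 ✓; ∠(QN, NK) = 90.00° ✓; |NK| = 29.10 ✓; ∠NKC = 123.9° ✓; |KC| = 24.30 ✗.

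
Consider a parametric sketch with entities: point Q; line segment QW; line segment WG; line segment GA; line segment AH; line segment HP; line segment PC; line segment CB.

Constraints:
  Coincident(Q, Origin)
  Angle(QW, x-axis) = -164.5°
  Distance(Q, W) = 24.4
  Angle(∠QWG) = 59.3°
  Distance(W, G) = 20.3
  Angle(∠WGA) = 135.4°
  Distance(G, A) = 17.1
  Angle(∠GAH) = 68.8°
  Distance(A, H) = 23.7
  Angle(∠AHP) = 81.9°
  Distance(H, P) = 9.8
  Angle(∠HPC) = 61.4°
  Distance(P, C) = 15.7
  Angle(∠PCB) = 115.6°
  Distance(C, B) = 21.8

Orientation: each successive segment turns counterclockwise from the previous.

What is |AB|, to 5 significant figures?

25.260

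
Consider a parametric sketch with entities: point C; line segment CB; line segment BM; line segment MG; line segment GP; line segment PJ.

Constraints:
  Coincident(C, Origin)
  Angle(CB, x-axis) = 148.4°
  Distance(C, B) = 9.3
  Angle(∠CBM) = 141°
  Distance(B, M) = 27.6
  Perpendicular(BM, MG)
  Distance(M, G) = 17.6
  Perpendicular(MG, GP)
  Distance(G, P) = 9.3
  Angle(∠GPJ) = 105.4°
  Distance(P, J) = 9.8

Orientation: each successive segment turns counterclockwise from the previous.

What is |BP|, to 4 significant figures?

25.39

C is at the origin; CB runs at 148.4° with length 9.3, so B = (-7.921, 4.873). ∠CBM = 141.0° gives BM at -172.6° from the x-axis; with |BM| = 27.6, M = (-35.29, 1.318). The perpendicularity gives MG at right angles to BM, so MG runs at -82.60°; with |MG| = 17.6, G = (-33.02, -16.14). MG ⟂ GP, so GP runs at 7.400°; with |GP| = 9.3, P = (-23.80, -14.94). Then |BP| = |P − B| = 25.39.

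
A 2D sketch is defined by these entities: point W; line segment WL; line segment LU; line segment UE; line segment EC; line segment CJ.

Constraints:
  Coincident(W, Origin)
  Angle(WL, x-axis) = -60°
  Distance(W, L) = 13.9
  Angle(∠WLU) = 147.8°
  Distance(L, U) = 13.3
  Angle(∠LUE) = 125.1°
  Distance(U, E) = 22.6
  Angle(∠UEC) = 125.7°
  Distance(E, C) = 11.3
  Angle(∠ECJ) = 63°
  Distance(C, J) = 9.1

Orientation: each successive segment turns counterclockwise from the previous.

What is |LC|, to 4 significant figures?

36.88

W is at the origin; WL runs at -60.0° with length 13.9, so L = (6.950, -12.04). ∠WLU = 147.8° gives LU at -27.80° from the x-axis; with |LU| = 13.3, U = (18.71, -18.24). ∠LUE = 125.1° gives UE at 27.10° from the x-axis; with |UE| = 22.6, E = (38.83, -7.945). ∠UEC = 125.7° gives EC at 81.40° from the x-axis; with |EC| = 11.3, C = (40.52, 3.228). Then |LC| = |C − L| = 36.88.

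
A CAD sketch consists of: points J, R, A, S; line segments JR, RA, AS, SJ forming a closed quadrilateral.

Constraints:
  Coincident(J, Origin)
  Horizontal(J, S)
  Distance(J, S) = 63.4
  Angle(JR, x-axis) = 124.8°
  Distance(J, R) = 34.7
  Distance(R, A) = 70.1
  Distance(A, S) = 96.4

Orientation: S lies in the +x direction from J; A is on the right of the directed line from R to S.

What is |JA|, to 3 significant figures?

47.7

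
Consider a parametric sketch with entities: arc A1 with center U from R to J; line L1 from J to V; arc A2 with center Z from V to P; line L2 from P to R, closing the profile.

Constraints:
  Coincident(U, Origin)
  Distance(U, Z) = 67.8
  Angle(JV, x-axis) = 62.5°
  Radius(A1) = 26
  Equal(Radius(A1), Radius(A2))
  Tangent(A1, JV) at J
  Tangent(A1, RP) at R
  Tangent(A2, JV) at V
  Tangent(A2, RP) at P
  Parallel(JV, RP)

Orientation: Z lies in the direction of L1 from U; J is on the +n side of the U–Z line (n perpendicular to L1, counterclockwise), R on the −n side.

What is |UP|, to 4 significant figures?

72.61

Tangency of A1 to both parallel lines with radius 26.0 puts J and R at U ± 26.0·n: J = (-23.06, 12.01), R = (23.06, -12.01). Equal radii place V and P the same way about Z: V = Z + 26.0·n = (8.244, 72.14), P = Z − 26.0·n = (54.37, 48.13). Then |UP| = |P − U| = 72.61.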